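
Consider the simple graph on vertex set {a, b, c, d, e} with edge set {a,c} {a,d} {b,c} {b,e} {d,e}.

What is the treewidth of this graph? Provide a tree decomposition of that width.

Treewidth 2.
One optimal decomposition is:
Bags: B1 = {a, c, d}  B2 = {c, d, e}  B3 = {b, c, e}
Tree: B1–B2, B2–B3

Every bag has size at most 3, so the width is 3 − 1 = 2 and tw(G) ≤ 2. For the lower bound, G contains the cycle c–a–d–e–b–c, so G is not a forest; only forests have treewidth ≤ 1, hence tw(G) ≥ 2. Hence tw(G) = 2 exactly.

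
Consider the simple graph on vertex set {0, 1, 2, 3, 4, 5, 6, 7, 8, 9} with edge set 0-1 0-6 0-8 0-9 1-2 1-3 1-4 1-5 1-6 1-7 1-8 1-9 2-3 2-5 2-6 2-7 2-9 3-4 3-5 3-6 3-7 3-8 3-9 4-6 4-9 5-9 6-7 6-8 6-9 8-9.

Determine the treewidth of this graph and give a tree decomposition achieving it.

Treewidth 4.
One such decomposition:
Bags: B1 = {1, 2, 3, 6, 9}  B2 = {1, 2, 3, 6, 7}  B3 = {1, 3, 6, 8, 9}  B4 = {1, 2, 3, 5, 9}  B5 = {0, 1, 6, 8, 9}  B6 = {1, 3, 4, 6, 9}
Tree: B1–B2, B1–B3, B1–B4, B3–B5, B1–B6

Each bag holds 5 vertices, so the decomposition has width 4, which upper-bounds the treewidth. Conversely, {0, 1, 6, 8, 9} is a clique of size 5, and the vertices of any clique must share a bag in every tree decomposition; so some bag has ≥ 5 vertices and tw(G) ≥ 4. Therefore the treewidth is 4.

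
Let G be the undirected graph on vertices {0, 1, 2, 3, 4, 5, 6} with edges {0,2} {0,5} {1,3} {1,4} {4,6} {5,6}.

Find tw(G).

A width-1 tree decomposition is:
Bags: B1 = {0, 2}  B2 = {0, 5}  B3 = {5, 6}  B4 = {4, 6}  B5 = {1, 4}  B6 = {1, 3}
Tree: B1–B2, B2–B3, B3–B4, B4–B5, B5–B6
Every bag has size at most 2, so the width is 2 − 1 = 1 and tw(G) ≤ 1. Any graph with an edge has treewidth ≥ 1, and G has the edge 2–0. The upper and lower bounds meet at 1, so that is the treewidth.

1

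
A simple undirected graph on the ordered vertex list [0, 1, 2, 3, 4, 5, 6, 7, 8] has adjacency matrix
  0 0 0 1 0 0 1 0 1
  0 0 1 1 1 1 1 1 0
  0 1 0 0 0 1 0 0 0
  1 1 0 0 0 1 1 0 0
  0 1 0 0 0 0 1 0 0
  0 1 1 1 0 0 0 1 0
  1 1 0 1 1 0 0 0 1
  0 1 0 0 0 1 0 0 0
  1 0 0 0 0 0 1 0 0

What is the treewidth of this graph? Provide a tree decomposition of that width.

Treewidth 2.
Bags: B1 = {0, 3, 6}  B2 = {1, 3, 6}  B3 = {1, 4, 6}  B4 = {1, 3, 5}  B5 = {1, 2, 5}  B6 = {1, 5, 7}  B7 = {0, 6, 8}
Tree: B1–B2, B2–B3, B2–B4, B4–B5, B4–B6, B1–B7

Every bag has size at most 3, so the width is 3 − 1 = 2 and tw(G) ≤ 2. Conversely, {0, 6, 8} is a clique of size 3, and the vertices of any clique must share a bag in every tree decomposition; so some bag has ≥ 3 vertices and tw(G) ≥ 2. Combining the bounds, tw(G) = 2.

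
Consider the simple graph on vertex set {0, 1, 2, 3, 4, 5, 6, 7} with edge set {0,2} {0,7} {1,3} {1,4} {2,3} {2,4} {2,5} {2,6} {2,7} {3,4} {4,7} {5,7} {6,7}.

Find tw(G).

2

A width-2 tree decomposition is:
Bags: B1 = {2, 4, 7}  B2 = {2, 3, 4}  B3 = {2, 5, 7}  B4 = {2, 6, 7}  B5 = {1, 3, 4}  B6 = {0, 2, 7}
Tree: B1–B2, B1–B3, B3–B4, B2–B5, B1–B6
The largest bag has 3 vertices, giving width 2; this decomposition certifies tw(G) ≤ 2. For the lower bound, the 3 vertices {1, 3, 4} are pairwise adjacent, and any tree decomposition puts a clique entirely inside one bag — forcing width ≥ 2. Hence tw(G) = 2 exactly.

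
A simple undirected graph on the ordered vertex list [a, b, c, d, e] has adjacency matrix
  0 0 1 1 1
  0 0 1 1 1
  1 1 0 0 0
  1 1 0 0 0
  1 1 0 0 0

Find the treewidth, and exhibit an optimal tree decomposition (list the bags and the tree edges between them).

Every bag has size at most 3, so the width is 3 − 1 = 2 and tw(G) ≤ 2. The edges e–a–c–b–e form a cycle, so G is not a tree and its treewidth is at least 2. Hence tw(G) = 2 exactly.

Treewidth 2.
One optimal decomposition is:
Bags: B1 = {a, b, e}  B2 = {a, b, c}  B3 = {a, b, d}
Tree: B1–B2, B2–B3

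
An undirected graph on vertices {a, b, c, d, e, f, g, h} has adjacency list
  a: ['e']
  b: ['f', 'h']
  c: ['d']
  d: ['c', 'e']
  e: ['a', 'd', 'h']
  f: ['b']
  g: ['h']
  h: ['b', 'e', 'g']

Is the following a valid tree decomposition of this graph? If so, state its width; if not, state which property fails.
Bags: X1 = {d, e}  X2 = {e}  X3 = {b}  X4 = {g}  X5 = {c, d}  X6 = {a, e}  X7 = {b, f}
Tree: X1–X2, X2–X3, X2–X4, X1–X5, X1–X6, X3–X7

A tree decomposition must satisfy three properties: every vertex lies in some bag; for every edge, both endpoints lie together in some bag; and for every vertex, the bags containing it form a connected subtree. Here vertex h appears in no bag, so the decomposition is invalid.

No — vertex h appears in no bag.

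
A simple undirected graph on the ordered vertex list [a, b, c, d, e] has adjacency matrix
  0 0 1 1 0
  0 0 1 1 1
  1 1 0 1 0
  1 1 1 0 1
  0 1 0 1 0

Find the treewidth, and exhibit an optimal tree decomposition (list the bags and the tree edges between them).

Treewidth 2.
One optimal decomposition is:
Bags: B1 = {b, d, e}  B2 = {b, c, d}  B3 = {a, c, d}
Tree: B1–B2, B2–B3

Each bag holds 3 vertices, so the decomposition has width 2, which upper-bounds the treewidth. For the lower bound, the 3 vertices {b, d, e} are pairwise adjacent, and any tree decomposition puts a clique entirely inside one bag — forcing width ≥ 2. Combining the bounds, tw(G) = 2.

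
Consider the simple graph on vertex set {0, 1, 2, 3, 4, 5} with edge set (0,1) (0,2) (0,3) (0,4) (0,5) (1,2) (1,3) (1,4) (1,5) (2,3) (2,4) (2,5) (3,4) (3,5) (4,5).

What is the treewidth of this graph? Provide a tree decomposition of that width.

Treewidth 5.
One such decomposition:
Bags: B1 = {0, 1, 2, 3, 4, 5}
Tree: (single bag)

A single bag containing all 6 vertices is trivially a valid decomposition of width 5. On the other hand G contains the 6-clique {0, 1, 2, 3, 4, 5}. A clique must lie in a single bag of any decomposition, so no decomposition can have width below 5. Combining the bounds, tw(G) = 5.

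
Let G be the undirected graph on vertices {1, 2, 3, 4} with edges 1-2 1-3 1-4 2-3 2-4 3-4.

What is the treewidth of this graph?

A width-3 tree decomposition is:
Bags: B1 = {1, 2, 3, 4}
Tree: (single bag)
A single bag containing all 4 vertices is trivially a valid decomposition of width 3. For the lower bound, the 4 vertices {1, 2, 3, 4} are pairwise adjacent, and any tree decomposition puts a clique entirely inside one bag — forcing width ≥ 3. Hence tw(G) = 3 exactly.

3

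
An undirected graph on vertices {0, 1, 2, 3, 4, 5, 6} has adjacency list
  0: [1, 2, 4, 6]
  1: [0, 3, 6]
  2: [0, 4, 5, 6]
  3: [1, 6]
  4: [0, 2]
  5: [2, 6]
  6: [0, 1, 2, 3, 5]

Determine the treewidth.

A width-2 tree decomposition is:
Bags: B1 = {0, 1, 6}  B2 = {1, 3, 6}  B3 = {0, 2, 6}  B4 = {0, 2, 4}  B5 = {2, 5, 6}
Tree: B1–B2, B1–B3, B3–B4, B3–B5
The largest bag has 3 vertices, giving width 2; this decomposition certifies tw(G) ≤ 2. On the other hand G contains the 3-clique {0, 2, 4}. A clique must lie in a single bag of any decomposition, so no decomposition can have width below 2. Combining the bounds, tw(G) = 2.

2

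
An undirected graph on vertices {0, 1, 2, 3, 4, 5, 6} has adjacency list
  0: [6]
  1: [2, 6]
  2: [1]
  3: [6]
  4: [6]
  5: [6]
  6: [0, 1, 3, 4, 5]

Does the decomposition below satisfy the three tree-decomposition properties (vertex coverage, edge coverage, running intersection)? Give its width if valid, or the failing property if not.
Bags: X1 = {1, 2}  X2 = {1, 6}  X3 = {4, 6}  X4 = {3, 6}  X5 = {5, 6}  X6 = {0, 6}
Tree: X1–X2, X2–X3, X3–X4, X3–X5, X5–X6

Checking the three conditions: (i) the bags cover all of {0, 1, 2, 3, 4, 5, 6}; (ii) for each edge, some bag contains both endpoints; (iii) the bags containing any fixed vertex form a subtree. All hold, so the decomposition is valid with width 2 − 1 = 1.

Yes; width 1.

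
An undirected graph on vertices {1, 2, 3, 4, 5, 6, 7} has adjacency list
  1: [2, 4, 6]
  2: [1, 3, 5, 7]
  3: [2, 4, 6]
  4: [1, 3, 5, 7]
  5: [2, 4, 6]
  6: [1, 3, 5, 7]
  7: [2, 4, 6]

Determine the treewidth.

A width-3 tree decomposition is:
Bags: B1 = {2, 3, 4, 6}  B2 = {2, 4, 6, 7}  B3 = {2, 4, 5, 6}  B4 = {1, 2, 4, 6}
Tree: B1–B2, B2–B3, B3–B4
The largest bag has 4 vertices, giving width 3; this decomposition certifies tw(G) ≤ 3. For the lower bound: the 4 vertex sets {3,6}, {4,7}, {2}, {5} are disjoint, each induces a connected subgraph, and every pair is joined by at least one edge of G. Contracting each set to a single vertex therefore yields K_{4} as a minor, and since treewidth is minor-monotone, tw(G) ≥ tw(K_{4}) = 3. The upper and lower bounds meet at 3, so that is the treewidth.

3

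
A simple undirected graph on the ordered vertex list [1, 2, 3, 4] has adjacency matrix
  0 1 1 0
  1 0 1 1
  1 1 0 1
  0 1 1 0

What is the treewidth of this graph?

A width-2 tree decomposition is:
Bags: B1 = {1, 2, 3}  B2 = {2, 3, 4}
Tree: B1–B2
Each bag holds 3 vertices, so the decomposition has width 2, which upper-bounds the treewidth. For the lower bound, the 3 vertices {1, 2, 3} are pairwise adjacent, and any tree decomposition puts a clique entirely inside one bag — forcing width ≥ 2. Hence tw(G) = 2 exactly.

2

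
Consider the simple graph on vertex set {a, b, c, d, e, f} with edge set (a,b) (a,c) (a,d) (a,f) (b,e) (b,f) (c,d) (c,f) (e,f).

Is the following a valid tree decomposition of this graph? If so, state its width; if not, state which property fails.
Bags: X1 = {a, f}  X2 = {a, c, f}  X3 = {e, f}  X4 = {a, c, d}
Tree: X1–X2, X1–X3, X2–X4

A tree decomposition must satisfy three properties: every vertex lies in some bag; for every edge, both endpoints lie together in some bag; and for every vertex, the bags containing it form a connected subtree. Here vertex b appears in no bag, so the decomposition is invalid.

No — vertex b appears in no bag.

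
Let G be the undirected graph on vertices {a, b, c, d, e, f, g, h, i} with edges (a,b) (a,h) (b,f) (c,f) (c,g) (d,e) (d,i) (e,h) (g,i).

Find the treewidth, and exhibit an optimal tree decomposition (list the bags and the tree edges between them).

Treewidth 2.
One such decomposition:
Bags: B1 = {a, b, f}  B2 = {a, c, f}  B3 = {a, c, g}  B4 = {a, g, i}  B5 = {a, d, i}  B6 = {a, d, e}  B7 = {a, e, h}
Tree: B1–B2, B2–B3, B3–B4, B4–B5, B5–B6, B6–B7

Each bag holds 3 vertices, so the decomposition has width 2, which upper-bounds the treewidth. Since a–b–f–c–g–i–d–e–h–a is a cycle in G, G is not acyclic. Forests are exactly the graphs of treewidth ≤ 1, so tw(G) ≥ 2. Therefore the treewidth is 2.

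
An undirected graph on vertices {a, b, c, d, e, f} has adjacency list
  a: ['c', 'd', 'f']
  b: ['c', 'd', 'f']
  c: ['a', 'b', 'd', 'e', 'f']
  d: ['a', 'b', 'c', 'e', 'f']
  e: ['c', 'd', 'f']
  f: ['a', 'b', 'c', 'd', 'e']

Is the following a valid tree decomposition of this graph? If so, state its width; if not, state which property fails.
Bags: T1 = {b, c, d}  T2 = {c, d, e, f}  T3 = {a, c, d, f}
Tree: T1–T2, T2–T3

No — edge (f,b) lies in no bag.

A tree decomposition must satisfy three properties: every vertex lies in some bag; for every edge, both endpoints lie together in some bag; and for every vertex, the bags containing it form a connected subtree. Here edge (f,b) lies in no bag, so the decomposition is invalid.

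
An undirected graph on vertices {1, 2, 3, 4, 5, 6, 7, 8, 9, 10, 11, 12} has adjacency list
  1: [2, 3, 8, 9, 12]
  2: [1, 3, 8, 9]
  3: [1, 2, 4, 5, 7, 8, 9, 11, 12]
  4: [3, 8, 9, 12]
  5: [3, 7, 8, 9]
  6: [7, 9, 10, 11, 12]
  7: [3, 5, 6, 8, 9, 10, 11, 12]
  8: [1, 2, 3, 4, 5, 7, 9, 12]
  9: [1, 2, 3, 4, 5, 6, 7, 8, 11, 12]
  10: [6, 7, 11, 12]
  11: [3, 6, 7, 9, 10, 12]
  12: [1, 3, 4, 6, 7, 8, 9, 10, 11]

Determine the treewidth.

4

A width-4 tree decomposition is:
Bags: B1 = {3, 4, 8, 9, 12}  B2 = {3, 7, 8, 9, 12}  B3 = {3, 7, 9, 11, 12}  B4 = {1, 3, 8, 9, 12}  B5 = {6, 7, 9, 11, 12}  B6 = {3, 5, 7, 8, 9}  B7 = {1, 2, 3, 8, 9}  B8 = {6, 7, 10, 11, 12}
Tree: B1–B2, B2–B3, B2–B4, B3–B5, B2–B6, B4–B7, B5–B8
The largest bag has 5 vertices, giving width 4; this decomposition certifies tw(G) ≤ 4. Conversely, {1, 2, 3, 8, 9} is a clique of size 5, and the vertices of any clique must share a bag in every tree decomposition; so some bag has ≥ 5 vertices and tw(G) ≥ 4. The upper and lower bounds meet at 4, so that is the treewidth.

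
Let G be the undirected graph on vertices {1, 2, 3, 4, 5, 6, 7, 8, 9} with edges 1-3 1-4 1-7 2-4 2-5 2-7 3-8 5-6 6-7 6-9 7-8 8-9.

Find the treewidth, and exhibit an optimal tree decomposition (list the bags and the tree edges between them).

Treewidth 3.
Bags: B1 = {3, 6, 8, 9}  B2 = {3, 6, 7, 8}  B3 = {1, 3, 6, 7}  B4 = {1, 5, 6, 7}  B5 = {1, 2, 5, 7}  B6 = {1, 2, 4, 5}
Tree: B1–B2, B2–B3, B3–B4, B4–B5, B5–B6

Each bag holds 4 vertices, so the decomposition has width 3, which upper-bounds the treewidth. For the lower bound: the 4 vertex sets {3,8,9}, {6}, {7}, {1,2,4,5} are disjoint, each induces a connected subgraph, and every pair is joined by at least one edge of G. Contracting each set to a single vertex therefore yields K_{4} as a minor, and since treewidth is minor-monotone, tw(G) ≥ tw(K_{4}) = 3. Combining the bounds, tw(G) = 3.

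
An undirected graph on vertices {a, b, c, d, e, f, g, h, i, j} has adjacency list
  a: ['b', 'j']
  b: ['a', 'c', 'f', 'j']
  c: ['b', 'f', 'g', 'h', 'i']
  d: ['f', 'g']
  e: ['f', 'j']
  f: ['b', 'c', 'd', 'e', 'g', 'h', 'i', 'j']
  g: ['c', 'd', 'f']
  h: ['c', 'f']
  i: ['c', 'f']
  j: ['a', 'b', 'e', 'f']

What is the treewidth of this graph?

2

A width-2 tree decomposition is:
Bags: B1 = {c, f, i}  B2 = {c, f, g}  B3 = {b, c, f}  B4 = {d, f, g}  B5 = {b, f, j}  B6 = {c, f, h}  B7 = {a, b, j}  B8 = {e, f, j}
Tree: B1–B2, B1–B3, B2–B4, B3–B5, B3–B6, B5–B7, B5–B8
Every bag has size at most 3, so the width is 3 − 1 = 2 and tw(G) ≤ 2. Conversely, {a, b, j} is a clique of size 3, and the vertices of any clique must share a bag in every tree decomposition; so some bag has ≥ 3 vertices and tw(G) ≥ 2. Combining the bounds, tw(G) = 2.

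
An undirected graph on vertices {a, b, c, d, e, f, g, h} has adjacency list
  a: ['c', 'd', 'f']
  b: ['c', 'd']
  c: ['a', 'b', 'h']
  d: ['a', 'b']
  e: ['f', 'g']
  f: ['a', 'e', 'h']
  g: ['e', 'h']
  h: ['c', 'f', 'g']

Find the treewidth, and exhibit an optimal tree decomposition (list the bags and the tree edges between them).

Each bag holds 3 vertices, so the decomposition has width 2, which upper-bounds the treewidth. The edges b–d–a–c–b form a cycle, so G is not a tree and its treewidth is at least 2. Hence tw(G) = 2 exactly.

Treewidth 2.
Bags: B1 = {b, c, d}  B2 = {a, c, d}  B3 = {a, c, h}  B4 = {a, f, h}  B5 = {f, g, h}  B6 = {e, f, g}
Tree: B1–B2, B2–B3, B3–B4, B4–B5, B5–B6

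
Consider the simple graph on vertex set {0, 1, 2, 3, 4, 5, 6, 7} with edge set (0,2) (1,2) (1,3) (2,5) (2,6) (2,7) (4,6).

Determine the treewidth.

A width-1 tree decomposition is:
Bags: B1 = {1, 2}  B2 = {0, 2}  B3 = {2, 6}  B4 = {4, 6}  B5 = {2, 5}  B6 = {2, 7}  B7 = {1, 3}
Tree: B1–B2, B2–B3, B3–B4, B1–B5, B5–B6, B1–B7
Each bag holds 2 vertices, so the decomposition has width 1, which upper-bounds the treewidth. Since G has at least one edge (e.g. 1–2), it is not an edgeless graph, so tw(G) ≥ 1. Hence tw(G) = 1 exactly.

1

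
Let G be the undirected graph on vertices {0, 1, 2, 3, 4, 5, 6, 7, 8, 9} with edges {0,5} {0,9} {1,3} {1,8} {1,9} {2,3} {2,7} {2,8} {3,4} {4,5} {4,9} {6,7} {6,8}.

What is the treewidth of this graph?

A width-2 tree decomposition is:
Bags: B1 = {2, 6, 7}  B2 = {2, 6, 8}  B3 = {2, 3, 8}  B4 = {1, 3, 8}  B5 = {1, 3, 4}  B6 = {1, 4, 9}  B7 = {4, 5, 9}  B8 = {0, 5, 9}
Tree: B1–B2, B2–B3, B3–B4, B4–B5, B5–B6, B6–B7, B7–B8
Every bag has size at most 3, so the width is 3 − 1 = 2 and tw(G) ≤ 2. The edges 7–6–8–2–7 form a cycle, so G is not a tree and its treewidth is at least 2. Therefore the treewidth is 2.

2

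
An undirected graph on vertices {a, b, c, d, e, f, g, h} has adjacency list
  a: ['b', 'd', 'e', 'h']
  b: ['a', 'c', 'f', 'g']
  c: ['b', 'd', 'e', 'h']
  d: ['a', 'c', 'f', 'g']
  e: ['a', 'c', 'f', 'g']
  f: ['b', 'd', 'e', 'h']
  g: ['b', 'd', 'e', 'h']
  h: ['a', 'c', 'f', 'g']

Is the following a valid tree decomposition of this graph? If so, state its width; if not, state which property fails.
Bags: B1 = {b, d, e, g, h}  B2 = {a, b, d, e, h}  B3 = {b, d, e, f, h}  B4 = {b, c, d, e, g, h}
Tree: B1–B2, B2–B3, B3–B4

No — bags containing vertex g are not connected in the tree.

A tree decomposition must satisfy three properties: every vertex lies in some bag; for every edge, both endpoints lie together in some bag; and for every vertex, the bags containing it form a connected subtree. Here bags containing vertex g are not connected in the tree, so the decomposition is invalid.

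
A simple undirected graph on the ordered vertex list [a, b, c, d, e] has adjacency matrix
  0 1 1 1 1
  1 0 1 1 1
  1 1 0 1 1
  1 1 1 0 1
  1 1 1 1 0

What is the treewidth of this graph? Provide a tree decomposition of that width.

A single bag containing all 5 vertices is trivially a valid decomposition of width 4. On the other hand G contains the 5-clique {a, b, c, d, e}. A clique must lie in a single bag of any decomposition, so no decomposition can have width below 4. The upper and lower bounds meet at 4, so that is the treewidth.

Treewidth 4.
One such decomposition:
Bags: B1 = {a, b, c, d, e}
Tree: (single bag)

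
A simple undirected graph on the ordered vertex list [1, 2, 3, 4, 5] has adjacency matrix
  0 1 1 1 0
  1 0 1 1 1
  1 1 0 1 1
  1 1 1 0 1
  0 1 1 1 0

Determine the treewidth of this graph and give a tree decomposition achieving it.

The largest bag has 4 vertices, giving width 3; this decomposition certifies tw(G) ≤ 3. On the other hand G contains the 4-clique {1, 2, 3, 4}. A clique must lie in a single bag of any decomposition, so no decomposition can have width below 3. Hence tw(G) = 3 exactly.

Treewidth 3.
One such decomposition:
Bags: B1 = {1, 2, 3, 4}  B2 = {2, 3, 4, 5}
Tree: B1–B2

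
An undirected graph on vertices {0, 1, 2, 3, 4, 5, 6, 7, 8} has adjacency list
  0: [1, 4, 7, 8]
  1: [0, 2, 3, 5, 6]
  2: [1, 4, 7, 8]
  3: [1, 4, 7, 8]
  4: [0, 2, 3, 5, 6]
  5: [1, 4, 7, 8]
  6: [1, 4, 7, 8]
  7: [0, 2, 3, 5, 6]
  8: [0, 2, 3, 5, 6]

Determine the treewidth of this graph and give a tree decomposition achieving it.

Treewidth 4.
One such decomposition:
Bags: B1 = {1, 4, 5, 7, 8}  B2 = {1, 3, 4, 7, 8}  B3 = {1, 2, 4, 7, 8}  B4 = {0, 1, 4, 7, 8}  B5 = {1, 4, 6, 7, 8}
Tree: B1–B2, B2–B3, B3–B4, B4–B5

Each bag holds 5 vertices, so the decomposition has width 4, which upper-bounds the treewidth. For the lower bound: the 5 vertex sets {5,8}, {1,3}, {2,4}, {7}, {0} are disjoint, each induces a connected subgraph, and every pair is joined by at least one edge of G. Contracting each set to a single vertex therefore yields K_{5} as a minor, and since treewidth is minor-monotone, tw(G) ≥ tw(K_{5}) = 4. Therefore the treewidth is 4.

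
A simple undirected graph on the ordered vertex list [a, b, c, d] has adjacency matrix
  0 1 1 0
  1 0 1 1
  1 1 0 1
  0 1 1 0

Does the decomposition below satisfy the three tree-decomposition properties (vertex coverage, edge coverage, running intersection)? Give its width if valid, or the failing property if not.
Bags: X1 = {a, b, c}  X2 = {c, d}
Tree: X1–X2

A tree decomposition must satisfy three properties: every vertex lies in some bag; for every edge, both endpoints lie together in some bag; and for every vertex, the bags containing it form a connected subtree. Here edge (b,d) lies in no bag, so the decomposition is invalid.

No — edge (b,d) lies in no bag.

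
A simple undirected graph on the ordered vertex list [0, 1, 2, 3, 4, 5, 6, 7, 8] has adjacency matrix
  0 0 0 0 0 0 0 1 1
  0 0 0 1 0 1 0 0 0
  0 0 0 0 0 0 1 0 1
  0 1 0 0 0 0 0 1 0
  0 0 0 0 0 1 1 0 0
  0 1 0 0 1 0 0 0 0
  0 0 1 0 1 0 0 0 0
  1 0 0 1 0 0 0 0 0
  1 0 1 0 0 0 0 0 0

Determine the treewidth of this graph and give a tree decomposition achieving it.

Every bag has size at most 3, so the width is 3 − 1 = 2 and tw(G) ≤ 2. Since 8–2–6–4–5–1–3–7–0–8 is a cycle in G, G is not acyclic. Forests are exactly the graphs of treewidth ≤ 1, so tw(G) ≥ 2. Combining the bounds, tw(G) = 2.

Treewidth 2.
One such decomposition:
Bags: B1 = {2, 6, 8}  B2 = {4, 6, 8}  B3 = {4, 5, 8}  B4 = {1, 5, 8}  B5 = {1, 3, 8}  B6 = {3, 7, 8}  B7 = {0, 7, 8}
Tree: B1–B2, B2–B3, B3–B4, B4–B5, B5–B6, B6–B7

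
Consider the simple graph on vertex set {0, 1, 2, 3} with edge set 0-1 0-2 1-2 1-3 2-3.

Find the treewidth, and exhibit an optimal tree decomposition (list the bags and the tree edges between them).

Every bag has size at most 3, so the width is 3 − 1 = 2 and tw(G) ≤ 2. On the other hand G contains the 3-clique {0, 1, 2}. A clique must lie in a single bag of any decomposition, so no decomposition can have width below 2. Therefore the treewidth is 2.

Treewidth 2.
One optimal decomposition is:
Bags: B1 = {1, 2, 3}  B2 = {0, 1, 2}
Tree: B1–B2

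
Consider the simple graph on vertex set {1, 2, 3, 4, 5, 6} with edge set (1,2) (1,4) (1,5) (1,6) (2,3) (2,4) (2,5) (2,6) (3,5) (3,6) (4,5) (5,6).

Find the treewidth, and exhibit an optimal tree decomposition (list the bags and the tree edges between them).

Every bag has size at most 4, so the width is 4 − 1 = 3 and tw(G) ≤ 3. On the other hand G contains the 4-clique {1, 2, 4, 5}. A clique must lie in a single bag of any decomposition, so no decomposition can have width below 3. The upper and lower bounds meet at 3, so that is the treewidth.

Treewidth 3.
One such decomposition:
Bags: B1 = {2, 3, 5, 6}  B2 = {1, 2, 5, 6}  B3 = {1, 2, 4, 5}
Tree: B1–B2, B2–B3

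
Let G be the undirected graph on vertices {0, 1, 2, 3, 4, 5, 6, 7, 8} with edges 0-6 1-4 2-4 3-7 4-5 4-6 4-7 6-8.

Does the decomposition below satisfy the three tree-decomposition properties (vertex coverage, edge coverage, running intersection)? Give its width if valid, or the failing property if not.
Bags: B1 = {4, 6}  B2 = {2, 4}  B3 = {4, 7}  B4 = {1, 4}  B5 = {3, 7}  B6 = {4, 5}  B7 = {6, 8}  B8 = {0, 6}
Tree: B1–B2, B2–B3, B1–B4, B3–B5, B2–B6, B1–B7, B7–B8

Every vertex of G appears in some bag (union = {0, 1, 2, 3, 4, 5, 6, 7, 8}); every edge is covered by a bag; and for each vertex v the set of bags containing v is connected in the bag tree. The decomposition is therefore valid. The largest bag has 2 vertices, so the width is 1.

Yes; width 1.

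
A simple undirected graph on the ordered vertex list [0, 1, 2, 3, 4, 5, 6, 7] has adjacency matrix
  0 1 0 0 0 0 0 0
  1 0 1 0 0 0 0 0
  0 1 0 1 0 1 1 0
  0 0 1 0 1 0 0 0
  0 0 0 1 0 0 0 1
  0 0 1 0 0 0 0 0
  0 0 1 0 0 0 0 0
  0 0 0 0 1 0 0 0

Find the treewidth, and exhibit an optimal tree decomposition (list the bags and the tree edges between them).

Each bag holds 2 vertices, so the decomposition has width 1, which upper-bounds the treewidth. Since G has at least one edge (e.g. 3–2), it is not an edgeless graph, so tw(G) ≥ 1. Combining the bounds, tw(G) = 1.

Treewidth 1.
One such decomposition:
Bags: B1 = {2, 3}  B2 = {3, 4}  B3 = {1, 2}  B4 = {0, 1}  B5 = {2, 5}  B6 = {4, 7}  B7 = {2, 6}
Tree: B1–B2, B1–B3, B3–B4, B1–B5, B2–B6, B5–B7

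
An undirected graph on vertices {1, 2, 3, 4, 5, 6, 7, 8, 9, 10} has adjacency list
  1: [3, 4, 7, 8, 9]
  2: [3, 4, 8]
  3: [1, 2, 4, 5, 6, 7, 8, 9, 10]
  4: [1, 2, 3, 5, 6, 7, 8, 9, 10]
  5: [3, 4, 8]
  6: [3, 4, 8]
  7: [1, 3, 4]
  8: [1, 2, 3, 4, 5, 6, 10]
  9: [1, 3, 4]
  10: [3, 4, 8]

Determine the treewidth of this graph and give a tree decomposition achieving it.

Each bag holds 4 vertices, so the decomposition has width 3, which upper-bounds the treewidth. Conversely, {1, 3, 4, 8} is a clique of size 4, and the vertices of any clique must share a bag in every tree decomposition; so some bag has ≥ 4 vertices and tw(G) ≥ 3. Hence tw(G) = 3 exactly.

Treewidth 3.
One such decomposition:
Bags: B1 = {3, 4, 6, 8}  B2 = {3, 4, 5, 8}  B3 = {2, 3, 4, 8}  B4 = {1, 3, 4, 8}  B5 = {1, 3, 4, 7}  B6 = {3, 4, 8, 10}  B7 = {1, 3, 4, 9}
Tree: B1–B2, B2–B3, B3–B4, B4–B5, B2–B6, B4–B7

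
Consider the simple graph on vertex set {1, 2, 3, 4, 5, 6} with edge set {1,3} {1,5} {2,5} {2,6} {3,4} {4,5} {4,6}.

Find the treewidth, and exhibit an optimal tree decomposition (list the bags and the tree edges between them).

Every bag has size at most 3, so the width is 3 − 1 = 2 and tw(G) ≤ 2. For the lower bound, G contains the cycle 3–1–5–4–3, so G is not a forest; only forests have treewidth ≤ 1, hence tw(G) ≥ 2. Therefore the treewidth is 2.

Treewidth 2.
Bags: B1 = {1, 3, 4}  B2 = {1, 4, 5}  B3 = {4, 5, 6}  B4 = {2, 5, 6}
Tree: B1–B2, B2–B3, B3–B4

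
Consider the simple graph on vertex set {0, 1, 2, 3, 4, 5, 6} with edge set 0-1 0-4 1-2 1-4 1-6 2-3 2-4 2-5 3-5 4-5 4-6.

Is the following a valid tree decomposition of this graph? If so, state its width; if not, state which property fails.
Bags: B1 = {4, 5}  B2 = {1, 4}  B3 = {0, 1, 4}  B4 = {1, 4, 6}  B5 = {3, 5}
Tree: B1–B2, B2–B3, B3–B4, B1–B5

No — vertex 2 appears in no bag.

A tree decomposition must satisfy three properties: every vertex lies in some bag; for every edge, both endpoints lie together in some bag; and for every vertex, the bags containing it form a connected subtree. Here vertex 2 appears in no bag, so the decomposition is invalid.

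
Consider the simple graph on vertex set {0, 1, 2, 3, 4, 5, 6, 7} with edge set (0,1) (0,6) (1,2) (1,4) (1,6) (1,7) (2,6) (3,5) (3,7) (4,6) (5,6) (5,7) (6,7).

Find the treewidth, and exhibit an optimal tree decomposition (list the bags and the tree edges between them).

Every bag has size at most 3, so the width is 3 − 1 = 2 and tw(G) ≤ 2. On the other hand G contains the 3-clique {3, 5, 7}. A clique must lie in a single bag of any decomposition, so no decomposition can have width below 2. Hence tw(G) = 2 exactly.

Treewidth 2.
One such decomposition:
Bags: B1 = {0, 1, 6}  B2 = {1, 2, 6}  B3 = {1, 6, 7}  B4 = {5, 6, 7}  B5 = {1, 4, 6}  B6 = {3, 5, 7}
Tree: B1–B2, B1–B3, B3–B4, B1–B5, B4–B6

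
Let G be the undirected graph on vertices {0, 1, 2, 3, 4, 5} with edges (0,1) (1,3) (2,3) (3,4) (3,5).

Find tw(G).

A width-1 tree decomposition is:
Bags: B1 = {1, 3}  B2 = {3, 5}  B3 = {0, 1}  B4 = {2, 3}  B5 = {3, 4}
Tree: B1–B2, B1–B3, B1–B4, B4–B5
Each bag holds 2 vertices, so the decomposition has width 1, which upper-bounds the treewidth. G has an edge, so its treewidth is at least 1. Hence tw(G) = 1 exactly.

1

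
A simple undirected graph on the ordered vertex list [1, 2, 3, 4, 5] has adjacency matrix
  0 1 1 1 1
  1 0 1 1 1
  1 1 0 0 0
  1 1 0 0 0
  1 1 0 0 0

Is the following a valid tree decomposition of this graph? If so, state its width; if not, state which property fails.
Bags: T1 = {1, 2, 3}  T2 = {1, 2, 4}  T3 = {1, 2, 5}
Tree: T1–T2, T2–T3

Yes; width 2.

Vertex coverage: the bags together contain {1, 2, 3, 4, 5}, the full vertex set. Edge coverage: each edge of G has both endpoints in at least one bag. Running intersection: for every vertex, the bags containing it form a connected subtree. All three properties hold, so this is a valid tree decomposition of width max|bag| − 1 = 2, and hence tw(G) ≤ 2.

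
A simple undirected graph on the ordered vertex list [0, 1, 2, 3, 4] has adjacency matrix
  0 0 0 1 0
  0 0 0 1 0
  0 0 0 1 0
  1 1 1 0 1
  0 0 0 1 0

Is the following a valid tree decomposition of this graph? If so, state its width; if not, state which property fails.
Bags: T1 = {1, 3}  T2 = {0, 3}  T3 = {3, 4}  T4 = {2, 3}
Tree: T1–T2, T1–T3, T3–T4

Yes; width 1.

Every vertex of G appears in some bag (union = {0, 1, 2, 3, 4}); every edge is covered by a bag; and for each vertex v the set of bags containing v is connected in the bag tree. The decomposition is therefore valid. The largest bag has 2 vertices, so the width is 1.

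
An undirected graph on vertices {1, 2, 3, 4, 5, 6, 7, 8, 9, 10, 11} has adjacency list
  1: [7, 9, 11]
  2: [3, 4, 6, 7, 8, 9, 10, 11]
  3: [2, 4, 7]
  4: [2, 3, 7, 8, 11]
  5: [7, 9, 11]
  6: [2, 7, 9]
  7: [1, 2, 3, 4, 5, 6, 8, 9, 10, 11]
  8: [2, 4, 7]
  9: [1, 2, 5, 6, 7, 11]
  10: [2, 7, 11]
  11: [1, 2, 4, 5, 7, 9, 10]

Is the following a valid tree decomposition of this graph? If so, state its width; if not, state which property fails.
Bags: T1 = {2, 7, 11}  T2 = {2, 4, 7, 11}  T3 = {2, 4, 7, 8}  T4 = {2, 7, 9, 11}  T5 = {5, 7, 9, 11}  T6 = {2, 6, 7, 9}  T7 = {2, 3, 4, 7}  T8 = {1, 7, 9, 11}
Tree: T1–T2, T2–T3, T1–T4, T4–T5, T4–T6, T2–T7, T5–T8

No — vertex 10 appears in no bag.

A tree decomposition must satisfy three properties: every vertex lies in some bag; for every edge, both endpoints lie together in some bag; and for every vertex, the bags containing it form a connected subtree. Here vertex 10 appears in no bag, so the decomposition is invalid.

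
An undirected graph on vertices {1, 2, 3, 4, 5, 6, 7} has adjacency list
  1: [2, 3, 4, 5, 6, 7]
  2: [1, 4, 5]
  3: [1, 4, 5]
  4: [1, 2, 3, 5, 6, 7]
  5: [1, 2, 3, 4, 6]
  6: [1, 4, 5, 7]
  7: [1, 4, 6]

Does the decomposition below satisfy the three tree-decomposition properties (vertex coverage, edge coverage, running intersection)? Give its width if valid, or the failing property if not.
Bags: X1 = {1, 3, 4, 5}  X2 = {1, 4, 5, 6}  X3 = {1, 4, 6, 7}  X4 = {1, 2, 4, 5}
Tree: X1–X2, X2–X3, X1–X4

Yes; width 3.

Vertex coverage: the bags together contain {1, 2, 3, 4, 5, 6, 7}, the full vertex set. Edge coverage: each edge of G has both endpoints in at least one bag. Running intersection: for every vertex, the bags containing it form a connected subtree. All three properties hold, so this is a valid tree decomposition of width max|bag| − 1 = 3, and hence tw(G) ≤ 3.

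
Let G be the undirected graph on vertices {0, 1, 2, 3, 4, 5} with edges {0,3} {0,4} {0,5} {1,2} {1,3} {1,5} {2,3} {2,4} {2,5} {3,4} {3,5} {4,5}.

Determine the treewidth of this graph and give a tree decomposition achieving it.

The largest bag has 4 vertices, giving width 3; this decomposition certifies tw(G) ≤ 3. For the lower bound, the 4 vertices {0, 3, 4, 5} are pairwise adjacent, and any tree decomposition puts a clique entirely inside one bag — forcing width ≥ 3. Therefore the treewidth is 3.

Treewidth 3.
Bags: B1 = {2, 3, 4, 5}  B2 = {1, 2, 3, 5}  B3 = {0, 3, 4, 5}
Tree: B1–B2, B1–B3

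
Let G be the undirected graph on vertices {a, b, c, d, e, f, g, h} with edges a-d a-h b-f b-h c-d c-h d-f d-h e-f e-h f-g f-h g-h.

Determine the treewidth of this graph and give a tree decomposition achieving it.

Each bag holds 3 vertices, so the decomposition has width 2, which upper-bounds the treewidth. Conversely, {a, d, h} is a clique of size 3, and the vertices of any clique must share a bag in every tree decomposition; so some bag has ≥ 3 vertices and tw(G) ≥ 2. Hence tw(G) = 2 exactly.

Treewidth 2.
One optimal decomposition is:
Bags: B1 = {b, f, h}  B2 = {f, g, h}  B3 = {d, f, h}  B4 = {c, d, h}  B5 = {e, f, h}  B6 = {a, d, h}
Tree: B1–B2, B1–B3, B3–B4, B1–B5, B3–B6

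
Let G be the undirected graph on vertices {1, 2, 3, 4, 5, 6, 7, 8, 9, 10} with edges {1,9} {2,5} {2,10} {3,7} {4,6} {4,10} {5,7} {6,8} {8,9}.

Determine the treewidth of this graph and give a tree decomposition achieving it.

Treewidth 1.
One such decomposition:
Bags: B1 = {1, 9}  B2 = {8, 9}  B3 = {6, 8}  B4 = {4, 6}  B5 = {4, 10}  B6 = {2, 10}  B7 = {2, 5}  B8 = {5, 7}  B9 = {3, 7}
Tree: B1–B2, B2–B3, B3–B4, B4–B5, B5–B6, B6–B7, B7–B8, B8–B9

The largest bag has 2 vertices, giving width 1; this decomposition certifies tw(G) ≤ 1. Any graph with an edge has treewidth ≥ 1, and G has the edge 1–9. The upper and lower bounds meet at 1, so that is the treewidth.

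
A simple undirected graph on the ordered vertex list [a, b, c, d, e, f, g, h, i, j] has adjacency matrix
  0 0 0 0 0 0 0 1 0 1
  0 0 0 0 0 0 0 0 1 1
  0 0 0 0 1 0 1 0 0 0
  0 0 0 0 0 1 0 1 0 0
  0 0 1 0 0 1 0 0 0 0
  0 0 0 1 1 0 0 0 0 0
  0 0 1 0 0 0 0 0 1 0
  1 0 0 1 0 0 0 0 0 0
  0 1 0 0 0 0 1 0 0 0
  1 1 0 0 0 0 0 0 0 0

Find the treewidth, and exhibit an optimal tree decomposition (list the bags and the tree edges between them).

Each bag holds 3 vertices, so the decomposition has width 2, which upper-bounds the treewidth. The edges a–j–b–i–g–c–e–f–d–h–a form a cycle, so G is not a tree and its treewidth is at least 2. Hence tw(G) = 2 exactly.

Treewidth 2.
One optimal decomposition is:
Bags: B1 = {a, b, j}  B2 = {a, b, i}  B3 = {a, g, i}  B4 = {a, c, g}  B5 = {a, c, e}  B6 = {a, e, f}  B7 = {a, d, f}  B8 = {a, d, h}
Tree: B1–B2, B2–B3, B3–B4, B4–B5, B5–B6, B6–B7, B7–B8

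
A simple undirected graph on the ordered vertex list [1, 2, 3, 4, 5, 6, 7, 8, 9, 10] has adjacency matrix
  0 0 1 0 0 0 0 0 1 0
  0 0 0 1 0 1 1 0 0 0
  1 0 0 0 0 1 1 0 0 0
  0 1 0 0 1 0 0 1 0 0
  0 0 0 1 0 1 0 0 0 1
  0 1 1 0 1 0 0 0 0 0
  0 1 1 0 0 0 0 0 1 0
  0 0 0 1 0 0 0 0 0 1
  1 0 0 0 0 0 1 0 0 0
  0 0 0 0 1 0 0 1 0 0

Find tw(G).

2

A width-2 tree decomposition is:
Bags: B1 = {5, 8, 10}  B2 = {4, 5, 8}  B3 = {4, 5, 6}  B4 = {2, 4, 6}  B5 = {2, 3, 6}  B6 = {2, 3, 7}  B7 = {1, 3, 7}  B8 = {1, 7, 9}
Tree: B1–B2, B2–B3, B3–B4, B4–B5, B5–B6, B6–B7, B7–B8
Every bag has size at most 3, so the width is 3 − 1 = 2 and tw(G) ≤ 2. Since 10–8–4–5–10 is a cycle in G, G is not acyclic. Forests are exactly the graphs of treewidth ≤ 1, so tw(G) ≥ 2. Hence tw(G) = 2 exactly.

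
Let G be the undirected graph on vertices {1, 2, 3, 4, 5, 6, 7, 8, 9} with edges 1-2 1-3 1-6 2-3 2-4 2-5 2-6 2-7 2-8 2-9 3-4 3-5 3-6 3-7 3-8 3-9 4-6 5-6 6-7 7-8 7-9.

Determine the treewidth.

A width-3 tree decomposition is:
Bags: B1 = {1, 2, 3, 6}  B2 = {2, 3, 6, 7}  B3 = {2, 3, 4, 6}  B4 = {2, 3, 7, 8}  B5 = {2, 3, 7, 9}  B6 = {2, 3, 5, 6}
Tree: B1–B2, B1–B3, B2–B4, B2–B5, B3–B6
Every bag has size at most 4, so the width is 4 − 1 = 3 and tw(G) ≤ 3. On the other hand G contains the 4-clique {2, 3, 7, 8}. A clique must lie in a single bag of any decomposition, so no decomposition can have width below 3. The upper and lower bounds meet at 3, so that is the treewidth.

3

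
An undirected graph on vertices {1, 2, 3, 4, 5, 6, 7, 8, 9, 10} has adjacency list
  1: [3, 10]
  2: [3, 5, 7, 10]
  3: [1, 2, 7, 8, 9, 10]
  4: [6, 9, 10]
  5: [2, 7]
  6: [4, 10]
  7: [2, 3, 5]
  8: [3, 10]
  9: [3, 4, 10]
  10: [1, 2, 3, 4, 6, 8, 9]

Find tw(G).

2

A width-2 tree decomposition is:
Bags: B1 = {4, 9, 10}  B2 = {3, 9, 10}  B3 = {4, 6, 10}  B4 = {1, 3, 10}  B5 = {2, 3, 10}  B6 = {2, 3, 7}  B7 = {2, 5, 7}  B8 = {3, 8, 10}
Tree: B1–B2, B1–B3, B2–B4, B2–B5, B5–B6, B6–B7, B5–B8
Every bag has size at most 3, so the width is 3 − 1 = 2 and tw(G) ≤ 2. For the lower bound, the 3 vertices {3, 8, 10} are pairwise adjacent, and any tree decomposition puts a clique entirely inside one bag — forcing width ≥ 2. Therefore the treewidth is 2.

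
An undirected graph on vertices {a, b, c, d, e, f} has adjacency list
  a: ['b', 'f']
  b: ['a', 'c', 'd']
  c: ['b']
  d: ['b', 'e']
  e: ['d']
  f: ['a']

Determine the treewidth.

A width-1 tree decomposition is:
Bags: B1 = {b, c}  B2 = {b, d}  B3 = {d, e}  B4 = {a, b}  B5 = {a, f}
Tree: B1–B2, B2–B3, B2–B4, B4–B5
Every bag has size at most 2, so the width is 2 − 1 = 1 and tw(G) ≤ 1. Since G has at least one edge (e.g. b–c), it is not an edgeless graph, so tw(G) ≥ 1. Hence tw(G) = 1 exactly.

1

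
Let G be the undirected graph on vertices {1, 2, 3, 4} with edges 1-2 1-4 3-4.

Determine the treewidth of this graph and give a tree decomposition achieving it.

The largest bag has 2 vertices, giving width 1; this decomposition certifies tw(G) ≤ 1. G has an edge, so its treewidth is at least 1. Hence tw(G) = 1 exactly.

Treewidth 1.
Bags: B1 = {1, 4}  B2 = {1, 2}  B3 = {3, 4}
Tree: B1–B2, B1–B3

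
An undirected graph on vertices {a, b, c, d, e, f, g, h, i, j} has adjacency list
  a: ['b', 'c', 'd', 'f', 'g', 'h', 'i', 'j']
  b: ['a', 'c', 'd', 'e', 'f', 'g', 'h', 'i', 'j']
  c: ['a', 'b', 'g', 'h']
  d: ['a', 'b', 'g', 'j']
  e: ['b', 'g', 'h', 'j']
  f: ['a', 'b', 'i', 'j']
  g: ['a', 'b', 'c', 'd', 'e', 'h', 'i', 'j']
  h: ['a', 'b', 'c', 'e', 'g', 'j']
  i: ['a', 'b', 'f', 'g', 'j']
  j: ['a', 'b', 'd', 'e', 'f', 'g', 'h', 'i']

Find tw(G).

4

A width-4 tree decomposition is:
Bags: B1 = {a, b, g, h, j}  B2 = {a, b, c, g, h}  B3 = {a, b, g, i, j}  B4 = {a, b, f, i, j}  B5 = {a, b, d, g, j}  B6 = {b, e, g, h, j}
Tree: B1–B2, B1–B3, B3–B4, B3–B5, B1–B6
Every bag has size at most 5, so the width is 5 − 1 = 4 and tw(G) ≤ 4. On the other hand G contains the 5-clique {b, e, g, h, j}. A clique must lie in a single bag of any decomposition, so no decomposition can have width below 4. Therefore the treewidth is 4.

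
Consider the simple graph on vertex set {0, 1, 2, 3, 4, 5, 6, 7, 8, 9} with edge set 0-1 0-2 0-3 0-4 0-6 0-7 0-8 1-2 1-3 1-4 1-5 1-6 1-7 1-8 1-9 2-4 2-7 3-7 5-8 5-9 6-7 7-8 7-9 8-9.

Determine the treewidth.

A width-3 tree decomposition is:
Bags: B1 = {0, 1, 2, 4}  B2 = {0, 1, 2, 7}  B3 = {0, 1, 3, 7}  B4 = {0, 1, 7, 8}  B5 = {0, 1, 6, 7}  B6 = {1, 7, 8, 9}  B7 = {1, 5, 8, 9}
Tree: B1–B2, B2–B3, B3–B4, B3–B5, B4–B6, B6–B7
The largest bag has 4 vertices, giving width 3; this decomposition certifies tw(G) ≤ 3. On the other hand G contains the 4-clique {0, 1, 2, 4}. A clique must lie in a single bag of any decomposition, so no decomposition can have width below 3. The upper and lower bounds meet at 3, so that is the treewidth.

3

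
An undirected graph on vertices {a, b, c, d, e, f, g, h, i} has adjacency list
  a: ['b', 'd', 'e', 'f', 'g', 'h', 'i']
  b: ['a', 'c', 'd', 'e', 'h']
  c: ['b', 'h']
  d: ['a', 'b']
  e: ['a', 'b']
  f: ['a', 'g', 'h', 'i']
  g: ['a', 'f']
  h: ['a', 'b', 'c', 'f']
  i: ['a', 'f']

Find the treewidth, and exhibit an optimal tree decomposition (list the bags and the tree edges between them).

Each bag holds 3 vertices, so the decomposition has width 2, which upper-bounds the treewidth. For the lower bound, the 3 vertices {b, c, h} are pairwise adjacent, and any tree decomposition puts a clique entirely inside one bag — forcing width ≥ 2. Combining the bounds, tw(G) = 2.

Treewidth 2.
One optimal decomposition is:
Bags: B1 = {b, c, h}  B2 = {a, b, h}  B3 = {a, b, d}  B4 = {a, f, h}  B5 = {a, f, i}  B6 = {a, f, g}  B7 = {a, b, e}
Tree: B1–B2, B2–B3, B2–B4, B4–B5, B4–B6, B2–B7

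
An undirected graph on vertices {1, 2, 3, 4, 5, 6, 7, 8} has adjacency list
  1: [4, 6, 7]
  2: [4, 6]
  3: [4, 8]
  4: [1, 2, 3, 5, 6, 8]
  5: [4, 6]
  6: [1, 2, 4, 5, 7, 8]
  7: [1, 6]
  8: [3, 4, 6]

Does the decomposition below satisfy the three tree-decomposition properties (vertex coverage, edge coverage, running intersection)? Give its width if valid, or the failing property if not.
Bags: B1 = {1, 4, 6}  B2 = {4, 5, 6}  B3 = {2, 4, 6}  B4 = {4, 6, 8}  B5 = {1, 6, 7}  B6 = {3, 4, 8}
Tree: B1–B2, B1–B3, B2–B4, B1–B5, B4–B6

Yes; width 2.

Vertex coverage: the bags together contain {1, 2, 3, 4, 5, 6, 7, 8}, the full vertex set. Edge coverage: each edge of G has both endpoints in at least one bag. Running intersection: for every vertex, the bags containing it form a connected subtree. All three properties hold, so this is a valid tree decomposition of width max|bag| − 1 = 2, and hence tw(G) ≤ 2.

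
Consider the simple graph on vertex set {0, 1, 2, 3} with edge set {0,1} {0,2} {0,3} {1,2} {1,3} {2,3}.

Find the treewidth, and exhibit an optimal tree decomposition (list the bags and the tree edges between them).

A single bag containing all 4 vertices is trivially a valid decomposition of width 3. For the lower bound, the 4 vertices {0, 1, 2, 3} are pairwise adjacent, and any tree decomposition puts a clique entirely inside one bag — forcing width ≥ 3. Hence tw(G) = 3 exactly.

Treewidth 3.
One such decomposition:
Bags: B1 = {0, 1, 2, 3}
Tree: (single bag)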